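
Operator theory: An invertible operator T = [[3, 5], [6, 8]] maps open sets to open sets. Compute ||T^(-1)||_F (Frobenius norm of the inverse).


det(T) = 3*8 - 5*6 = -6
T^(-1) = (1/-6) * [[8, -5], [-6, 3]] = [[-1.3333, 0.8333], [1.0000, -0.5000]]
||T^(-1)||_F^2 = (-1.3333)^2 + 0.8333^2 + 1.0000^2 + (-0.5000)^2 = 3.7222
||T^(-1)||_F = sqrt(3.7222) = 1.9293

1.9293


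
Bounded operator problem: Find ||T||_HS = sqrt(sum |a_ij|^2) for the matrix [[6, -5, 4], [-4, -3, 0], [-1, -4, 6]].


The Hilbert-Schmidt norm is sqrt(sum of squares of all entries).
Sum of squares = 6^2 + (-5)^2 + 4^2 + (-4)^2 + (-3)^2 + 0^2 + (-1)^2 + (-4)^2 + 6^2
= 36 + 25 + 16 + 16 + 9 + 0 + 1 + 16 + 36 = 155
||T||_HS = sqrt(155) = 12.4499

12.4499


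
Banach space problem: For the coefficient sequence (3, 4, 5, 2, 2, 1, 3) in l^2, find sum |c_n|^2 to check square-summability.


sum |c_n|^2 = 3^2 + 4^2 + 5^2 + 2^2 + 2^2 + 1^2 + 3^2
= 9 + 16 + 25 + 4 + 4 + 1 + 9
= 68

68


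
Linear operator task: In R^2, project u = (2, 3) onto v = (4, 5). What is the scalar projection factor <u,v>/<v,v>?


Computing <u,v> = 2*4 + 3*5 = 23
Computing <v,v> = 4^2 + 5^2 = 41
Projection coefficient = 23/41 = 0.5610

0.5610


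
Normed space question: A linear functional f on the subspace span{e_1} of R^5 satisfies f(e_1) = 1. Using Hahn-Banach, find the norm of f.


The norm of f is given by ||f|| = sup_{||x||=1} |f(x)|.
On span{e_1}, ||e_1|| = 1, so ||f|| = |f(e_1)| / ||e_1||
= |1| / 1 = 1.0000

1.0000


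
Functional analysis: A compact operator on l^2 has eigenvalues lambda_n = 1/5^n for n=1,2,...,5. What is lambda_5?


The eigenvalue formula gives lambda_5 = 1/5^5
= 1/3125
= 3.2000e-04

3.2000e-04


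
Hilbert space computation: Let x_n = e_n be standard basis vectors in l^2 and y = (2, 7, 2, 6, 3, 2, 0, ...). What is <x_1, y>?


x_1 = e_1 is the standard basis vector with 1 in position 1.
<x_1, y> = y_1 = 2
As n -> infinity, <x_n, y> -> 0, confirming weak convergence of (x_n) to 0.

2


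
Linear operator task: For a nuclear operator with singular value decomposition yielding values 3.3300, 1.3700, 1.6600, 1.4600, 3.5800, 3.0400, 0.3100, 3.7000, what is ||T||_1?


The nuclear norm is the sum of all singular values.
||T||_1 = 3.3300 + 1.3700 + 1.6600 + 1.4600 + 3.5800 + 3.0400 + 0.3100 + 3.7000
= 18.4500

18.4500


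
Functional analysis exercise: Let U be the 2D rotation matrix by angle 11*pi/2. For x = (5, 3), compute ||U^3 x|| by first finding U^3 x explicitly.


U is a rotation by theta = 11*pi/2
U^3 = rotation by 3*theta = 33*pi/2 = 1*pi/2 (mod 2*pi)
cos(1*pi/2) = 0.0000, sin(1*pi/2) = 1.0000
U^3 x = (0.0000 * 5 - 1.0000 * 3, 1.0000 * 5 + 0.0000 * 3)
= (-3.0000, 5.0000)
||U^3 x|| = sqrt((-3.0000)^2 + 5.0000^2) = sqrt(34.0000) = 5.8310

5.8310


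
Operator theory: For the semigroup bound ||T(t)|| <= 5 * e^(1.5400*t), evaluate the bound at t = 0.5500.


||T(0.5500)|| <= 5 * exp(1.5400 * 0.5500)
= 5 * exp(0.8470)
= 5 * 2.3326
= 11.6632

11.6632


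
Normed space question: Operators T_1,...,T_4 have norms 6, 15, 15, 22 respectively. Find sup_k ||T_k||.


By the Uniform Boundedness Principle, the supremum of norms is finite.
sup_k ||T_k|| = max(6, 15, 15, 22) = 22

22


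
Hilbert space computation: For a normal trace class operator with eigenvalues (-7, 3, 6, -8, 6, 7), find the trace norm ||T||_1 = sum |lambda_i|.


For a normal operator, singular values equal |eigenvalues|.
Trace norm = sum |lambda_i| = 7 + 3 + 6 + 8 + 6 + 7
= 37

37


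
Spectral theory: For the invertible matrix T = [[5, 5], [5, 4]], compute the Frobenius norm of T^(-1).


det(T) = 5*4 - 5*5 = -5
T^(-1) = (1/-5) * [[4, -5], [-5, 5]] = [[-0.8000, 1.0000], [1.0000, -1.0000]]
||T^(-1)||_F^2 = (-0.8000)^2 + 1.0000^2 + 1.0000^2 + (-1.0000)^2 = 3.6400
||T^(-1)||_F = sqrt(3.6400) = 1.9079

1.9079


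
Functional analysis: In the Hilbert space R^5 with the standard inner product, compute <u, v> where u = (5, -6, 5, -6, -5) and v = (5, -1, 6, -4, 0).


Computing the standard inner product <u, v> = sum u_i * v_i
= 5*5 + -6*-1 + 5*6 + -6*-4 + -5*0
= 25 + 6 + 30 + 24 + 0
= 85

85


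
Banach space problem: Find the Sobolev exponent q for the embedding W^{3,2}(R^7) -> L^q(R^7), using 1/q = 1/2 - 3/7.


Using the Sobolev embedding formula: 1/q = 1/p - k/n
1/q = 1/2 - 3/7 = 1/14
q = 1/(1/14) = 14

14.0000


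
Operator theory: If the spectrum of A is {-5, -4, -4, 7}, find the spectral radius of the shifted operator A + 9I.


Spectrum of A + 9I = {4, 5, 5, 16}
Spectral radius = max |lambda| over the shifted spectrum
= max(4, 5, 5, 16) = 16

16


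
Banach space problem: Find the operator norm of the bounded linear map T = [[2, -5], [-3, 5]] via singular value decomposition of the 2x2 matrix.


A^T A = [[13, -25], [-25, 50]]
trace(A^T A) = 63, det(A^T A) = 25
discriminant = 63^2 - 4*25 = 3869
Largest eigenvalue of A^T A = (trace + sqrt(disc))/2 = 62.6006
||T|| = sqrt(62.6006) = 7.9121

7.9121


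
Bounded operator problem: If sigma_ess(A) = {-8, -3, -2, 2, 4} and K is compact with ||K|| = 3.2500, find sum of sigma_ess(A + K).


By Weyl's theorem, the essential spectrum is invariant under compact perturbations.
sigma_ess(A + K) = sigma_ess(A) = {-8, -3, -2, 2, 4}
Sum = -8 + -3 + -2 + 2 + 4 = -7

-7


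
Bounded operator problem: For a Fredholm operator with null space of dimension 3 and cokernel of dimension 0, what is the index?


The Fredholm index is defined as ind(T) = dim(ker T) - dim(coker T)
= 3 - 0
= 3

3


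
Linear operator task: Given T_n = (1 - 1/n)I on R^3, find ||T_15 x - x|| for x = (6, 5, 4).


T_15 x - x = (1 - 1/15)x - x = -x/15
||x|| = sqrt(77) = 8.7750
||T_15 x - x|| = ||x||/15 = 8.7750/15 = 0.5850

0.5850


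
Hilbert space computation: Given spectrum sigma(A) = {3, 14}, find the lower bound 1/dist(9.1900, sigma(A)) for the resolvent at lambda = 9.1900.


dist(9.1900, {3, 14}) = min(|9.1900 - 3|, |9.1900 - 14|)
= min(6.1900, 4.8100) = 4.8100
Resolvent bound = 1/4.8100 = 0.2079

0.2079


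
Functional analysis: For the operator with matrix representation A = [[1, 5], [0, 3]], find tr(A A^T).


trace(A * A^T) = sum of squares of all entries
= 1^2 + 5^2 + 0^2 + 3^2
= 1 + 25 + 0 + 9
= 35

35


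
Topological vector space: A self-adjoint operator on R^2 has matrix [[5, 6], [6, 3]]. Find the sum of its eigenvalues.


For a self-adjoint (symmetric) matrix, the eigenvalues are real.
The sum of eigenvalues equals the trace of the matrix.
trace = 5 + 3 = 8

8


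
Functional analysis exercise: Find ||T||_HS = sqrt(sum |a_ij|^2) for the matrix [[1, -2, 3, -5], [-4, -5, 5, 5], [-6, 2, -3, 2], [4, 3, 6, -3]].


The Hilbert-Schmidt norm is sqrt(sum of squares of all entries).
Sum of squares = 1^2 + (-2)^2 + 3^2 + (-5)^2 + (-4)^2 + (-5)^2 + 5^2 + 5^2 + (-6)^2 + 2^2 + (-3)^2 + 2^2 + 4^2 + 3^2 + 6^2 + (-3)^2
= 1 + 4 + 9 + 25 + 16 + 25 + 25 + 25 + 36 + 4 + 9 + 4 + 16 + 9 + 36 + 9 = 253
||T||_HS = sqrt(253) = 15.9060

15.9060


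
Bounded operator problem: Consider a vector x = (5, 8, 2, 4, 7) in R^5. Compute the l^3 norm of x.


The l^3 norm = (sum |x_i|^3)^(1/3)
Sum of 3th powers = 125 + 512 + 8 + 64 + 343 = 1052
||x||_3 = (1052)^(1/3) = 10.1704

10.1704


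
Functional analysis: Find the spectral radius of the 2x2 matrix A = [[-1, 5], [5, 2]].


For a 2x2 matrix, eigenvalues satisfy lambda^2 - (trace)*lambda + det = 0
trace = -1 + 2 = 1
det = -1*2 - 5*5 = -27
discriminant = 1^2 - 4*(-27) = 109
spectral radius = max |eigenvalue| = 5.7202

5.7202


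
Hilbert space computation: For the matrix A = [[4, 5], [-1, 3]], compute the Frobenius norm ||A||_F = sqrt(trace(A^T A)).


||A||_F^2 = sum a_ij^2
= 4^2 + 5^2 + (-1)^2 + 3^2
= 16 + 25 + 1 + 9 = 51
||A||_F = sqrt(51) = 7.1414

7.1414


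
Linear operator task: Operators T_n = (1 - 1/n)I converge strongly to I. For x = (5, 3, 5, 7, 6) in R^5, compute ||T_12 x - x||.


T_12 x - x = (1 - 1/12)x - x = -x/12
||x|| = sqrt(144) = 12.0000
||T_12 x - x|| = ||x||/12 = 12.0000/12 = 1.0000

1.0000


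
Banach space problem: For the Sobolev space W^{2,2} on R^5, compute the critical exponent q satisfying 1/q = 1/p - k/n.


Using the Sobolev embedding formula: 1/q = 1/p - k/n
1/q = 1/2 - 2/5 = 1/10
q = 1/(1/10) = 10

10.0000


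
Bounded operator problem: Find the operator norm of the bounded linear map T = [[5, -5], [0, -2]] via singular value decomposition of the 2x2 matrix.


A^T A = [[25, -25], [-25, 29]]
trace(A^T A) = 54, det(A^T A) = 100
discriminant = 54^2 - 4*100 = 2516
Largest eigenvalue of A^T A = (trace + sqrt(disc))/2 = 52.0799
||T|| = sqrt(52.0799) = 7.2166

7.2166


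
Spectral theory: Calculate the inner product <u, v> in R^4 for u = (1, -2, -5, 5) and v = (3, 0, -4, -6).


Computing the standard inner product <u, v> = sum u_i * v_i
= 1*3 + -2*0 + -5*-4 + 5*-6
= 3 + 0 + 20 + -30
= -7

-7


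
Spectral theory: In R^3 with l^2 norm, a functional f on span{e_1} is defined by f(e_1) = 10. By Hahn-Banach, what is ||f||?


The norm of f is given by ||f|| = sup_{||x||=1} |f(x)|.
On span{e_1}, ||e_1|| = 1, so ||f|| = |f(e_1)| / ||e_1||
= |10| / 1 = 10.0000

10.0000


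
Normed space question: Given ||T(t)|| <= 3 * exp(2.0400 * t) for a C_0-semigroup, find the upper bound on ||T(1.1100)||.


||T(1.1100)|| <= 3 * exp(2.0400 * 1.1100)
= 3 * exp(2.2644)
= 3 * 9.6253
= 28.8760

28.8760


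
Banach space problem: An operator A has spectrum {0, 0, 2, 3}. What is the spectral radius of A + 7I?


Spectrum of A + 7I = {7, 7, 9, 10}
Spectral radius = max |lambda| over the shifted spectrum
= max(7, 7, 9, 10) = 10

10


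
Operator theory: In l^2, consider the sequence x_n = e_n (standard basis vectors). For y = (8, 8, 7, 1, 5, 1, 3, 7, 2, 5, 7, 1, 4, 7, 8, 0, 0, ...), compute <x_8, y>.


x_8 = e_8 is the standard basis vector with 1 in position 8.
<x_8, y> = y_8 = 7
As n -> infinity, <x_n, y> -> 0, confirming weak convergence of (x_n) to 0.

7


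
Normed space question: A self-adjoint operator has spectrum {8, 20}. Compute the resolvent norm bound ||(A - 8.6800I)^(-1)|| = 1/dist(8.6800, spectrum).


dist(8.6800, {8, 20}) = min(|8.6800 - 8|, |8.6800 - 20|)
= min(0.6800, 11.3200) = 0.6800
Resolvent bound = 1/0.6800 = 1.4706

1.4706


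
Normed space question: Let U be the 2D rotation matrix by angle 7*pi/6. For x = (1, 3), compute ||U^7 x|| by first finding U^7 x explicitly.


U is a rotation by theta = 7*pi/6
U^7 = rotation by 7*theta = 49*pi/6 = 1*pi/6 (mod 2*pi)
cos(1*pi/6) = 0.8660, sin(1*pi/6) = 0.5000
U^7 x = (0.8660 * 1 - 0.5000 * 3, 0.5000 * 1 + 0.8660 * 3)
= (-0.6340, 3.0981)
||U^7 x|| = sqrt((-0.6340)^2 + 3.0981^2) = sqrt(10.0000) = 3.1623

3.1623


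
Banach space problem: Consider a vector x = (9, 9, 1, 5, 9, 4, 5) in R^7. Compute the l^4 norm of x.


The l^4 norm = (sum |x_i|^4)^(1/4)
Sum of 4th powers = 6561 + 6561 + 1 + 625 + 6561 + 256 + 625 = 21190
||x||_4 = (21190)^(1/4) = 12.0652

12.0652


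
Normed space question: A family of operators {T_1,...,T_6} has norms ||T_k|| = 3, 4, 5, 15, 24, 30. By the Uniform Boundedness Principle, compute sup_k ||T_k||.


By the Uniform Boundedness Principle, the supremum of norms is finite.
sup_k ||T_k|| = max(3, 4, 5, 15, 24, 30) = 30

30


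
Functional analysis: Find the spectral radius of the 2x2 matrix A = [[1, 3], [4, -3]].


For a 2x2 matrix, eigenvalues satisfy lambda^2 - (trace)*lambda + det = 0
trace = 1 + -3 = -2
det = 1*-3 - 3*4 = -15
discriminant = (-2)^2 - 4*(-15) = 64
spectral radius = max |eigenvalue| = 5.0000

5.0000


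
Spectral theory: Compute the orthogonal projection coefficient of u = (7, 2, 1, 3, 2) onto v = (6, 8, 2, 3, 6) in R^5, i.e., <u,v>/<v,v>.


Computing <u,v> = 7*6 + 2*8 + 1*2 + 3*3 + 2*6 = 81
Computing <v,v> = 6^2 + 8^2 + 2^2 + 3^2 + 6^2 = 149
Projection coefficient = 81/149 = 0.5436

0.5436


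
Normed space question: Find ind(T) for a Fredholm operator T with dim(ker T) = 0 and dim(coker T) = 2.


The Fredholm index is defined as ind(T) = dim(ker T) - dim(coker T)
= 0 - 2
= -2

-2


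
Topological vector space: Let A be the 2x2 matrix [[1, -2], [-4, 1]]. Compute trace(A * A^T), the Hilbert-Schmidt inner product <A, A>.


trace(A * A^T) = sum of squares of all entries
= 1^2 + (-2)^2 + (-4)^2 + 1^2
= 1 + 4 + 16 + 1
= 22

22


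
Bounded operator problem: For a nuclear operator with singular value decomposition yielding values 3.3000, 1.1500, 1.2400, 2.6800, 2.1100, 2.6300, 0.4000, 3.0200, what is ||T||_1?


The nuclear norm is the sum of all singular values.
||T||_1 = 3.3000 + 1.1500 + 1.2400 + 2.6800 + 2.1100 + 2.6300 + 0.4000 + 3.0200
= 16.5300

16.5300


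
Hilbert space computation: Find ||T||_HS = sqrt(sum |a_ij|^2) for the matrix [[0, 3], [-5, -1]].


The Hilbert-Schmidt norm is sqrt(sum of squares of all entries).
Sum of squares = 0^2 + 3^2 + (-5)^2 + (-1)^2
= 0 + 9 + 25 + 1 = 35
||T||_HS = sqrt(35) = 5.9161

5.9161


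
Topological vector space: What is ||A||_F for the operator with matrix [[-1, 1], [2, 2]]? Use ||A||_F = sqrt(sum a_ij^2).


||A||_F^2 = sum a_ij^2
= (-1)^2 + 1^2 + 2^2 + 2^2
= 1 + 1 + 4 + 4 = 10
||A||_F = sqrt(10) = 3.1623

3.1623


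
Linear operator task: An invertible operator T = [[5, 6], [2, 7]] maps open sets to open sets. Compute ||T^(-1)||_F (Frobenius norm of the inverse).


det(T) = 5*7 - 6*2 = 23
T^(-1) = (1/23) * [[7, -6], [-2, 5]] = [[0.3043, -0.2609], [-0.0870, 0.2174]]
||T^(-1)||_F^2 = 0.3043^2 + (-0.2609)^2 + (-0.0870)^2 + 0.2174^2 = 0.2155
||T^(-1)||_F = sqrt(0.2155) = 0.4642

0.4642


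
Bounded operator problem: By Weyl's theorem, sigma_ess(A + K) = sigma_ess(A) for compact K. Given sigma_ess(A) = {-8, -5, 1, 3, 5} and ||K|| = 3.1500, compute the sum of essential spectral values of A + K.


By Weyl's theorem, the essential spectrum is invariant under compact perturbations.
sigma_ess(A + K) = sigma_ess(A) = {-8, -5, 1, 3, 5}
Sum = -8 + -5 + 1 + 3 + 5 = -4

-4


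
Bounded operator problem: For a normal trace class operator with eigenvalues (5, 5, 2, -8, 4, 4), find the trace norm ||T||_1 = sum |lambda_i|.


For a normal operator, singular values equal |eigenvalues|.
Trace norm = sum |lambda_i| = 5 + 5 + 2 + 8 + 4 + 4
= 28

28


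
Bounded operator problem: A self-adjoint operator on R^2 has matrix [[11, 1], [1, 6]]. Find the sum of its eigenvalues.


For a self-adjoint (symmetric) matrix, the eigenvalues are real.
The sum of eigenvalues equals the trace of the matrix.
trace = 11 + 6 = 17

17


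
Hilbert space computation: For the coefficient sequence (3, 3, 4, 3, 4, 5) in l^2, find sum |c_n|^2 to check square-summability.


sum |c_n|^2 = 3^2 + 3^2 + 4^2 + 3^2 + 4^2 + 5^2
= 9 + 9 + 16 + 9 + 16 + 25
= 84

84


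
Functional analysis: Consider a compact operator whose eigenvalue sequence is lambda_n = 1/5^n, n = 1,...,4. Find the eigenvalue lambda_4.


The eigenvalue formula gives lambda_4 = 1/5^4
= 1/625
= 0.0016

0.0016


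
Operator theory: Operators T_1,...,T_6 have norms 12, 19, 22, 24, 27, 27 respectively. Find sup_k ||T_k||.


By the Uniform Boundedness Principle, the supremum of norms is finite.
sup_k ||T_k|| = max(12, 19, 22, 24, 27, 27) = 27

27


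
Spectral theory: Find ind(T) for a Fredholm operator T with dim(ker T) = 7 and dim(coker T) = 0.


The Fredholm index is defined as ind(T) = dim(ker T) - dim(coker T)
= 7 - 0
= 7

7


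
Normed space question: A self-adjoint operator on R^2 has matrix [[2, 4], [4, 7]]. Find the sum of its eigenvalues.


For a self-adjoint (symmetric) matrix, the eigenvalues are real.
The sum of eigenvalues equals the trace of the matrix.
trace = 2 + 7 = 9

9


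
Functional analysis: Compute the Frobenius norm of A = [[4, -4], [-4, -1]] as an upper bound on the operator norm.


||A||_F^2 = sum a_ij^2
= 4^2 + (-4)^2 + (-4)^2 + (-1)^2
= 16 + 16 + 16 + 1 = 49
||A||_F = sqrt(49) = 7.0000

7.0000


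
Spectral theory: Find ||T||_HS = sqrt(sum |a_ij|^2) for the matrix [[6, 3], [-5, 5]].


The Hilbert-Schmidt norm is sqrt(sum of squares of all entries).
Sum of squares = 6^2 + 3^2 + (-5)^2 + 5^2
= 36 + 9 + 25 + 25 = 95
||T||_HS = sqrt(95) = 9.7468

9.7468


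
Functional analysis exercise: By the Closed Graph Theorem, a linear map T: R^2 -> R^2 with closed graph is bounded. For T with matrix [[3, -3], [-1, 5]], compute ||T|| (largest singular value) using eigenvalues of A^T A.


A^T A = [[10, -14], [-14, 34]]
trace(A^T A) = 44, det(A^T A) = 144
discriminant = 44^2 - 4*144 = 1360
Largest eigenvalue of A^T A = (trace + sqrt(disc))/2 = 40.4391
||T|| = sqrt(40.4391) = 6.3592

6.3592


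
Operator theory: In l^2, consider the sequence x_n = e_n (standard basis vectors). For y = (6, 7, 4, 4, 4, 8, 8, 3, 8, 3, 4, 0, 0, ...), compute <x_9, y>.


x_9 = e_9 is the standard basis vector with 1 in position 9.
<x_9, y> = y_9 = 8
As n -> infinity, <x_n, y> -> 0, confirming weak convergence of (x_n) to 0.

8


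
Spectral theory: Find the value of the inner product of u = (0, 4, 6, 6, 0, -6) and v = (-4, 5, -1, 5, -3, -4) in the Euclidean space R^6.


Computing the standard inner product <u, v> = sum u_i * v_i
= 0*-4 + 4*5 + 6*-1 + 6*5 + 0*-3 + -6*-4
= 0 + 20 + -6 + 30 + 0 + 24
= 68

68


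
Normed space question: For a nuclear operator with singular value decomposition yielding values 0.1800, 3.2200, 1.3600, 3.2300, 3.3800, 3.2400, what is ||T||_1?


The nuclear norm is the sum of all singular values.
||T||_1 = 0.1800 + 3.2200 + 1.3600 + 3.2300 + 3.3800 + 3.2400
= 14.6100

14.6100


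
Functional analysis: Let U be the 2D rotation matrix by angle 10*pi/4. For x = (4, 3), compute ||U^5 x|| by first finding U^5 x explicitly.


U is a rotation by theta = 10*pi/4
U^5 = rotation by 5*theta = 50*pi/4 = 2*pi/4 (mod 2*pi)
cos(2*pi/4) = 0.0000, sin(2*pi/4) = 1.0000
U^5 x = (0.0000 * 4 - 1.0000 * 3, 1.0000 * 4 + 0.0000 * 3)
= (-3.0000, 4.0000)
||U^5 x|| = sqrt((-3.0000)^2 + 4.0000^2) = sqrt(25.0000) = 5.0000

5.0000


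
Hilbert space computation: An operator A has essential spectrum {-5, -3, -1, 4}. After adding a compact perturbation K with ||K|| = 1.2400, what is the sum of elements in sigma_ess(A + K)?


By Weyl's theorem, the essential spectrum is invariant under compact perturbations.
sigma_ess(A + K) = sigma_ess(A) = {-5, -3, -1, 4}
Sum = -5 + -3 + -1 + 4 = -5

-5


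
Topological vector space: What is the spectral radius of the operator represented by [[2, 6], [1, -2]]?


For a 2x2 matrix, eigenvalues satisfy lambda^2 - (trace)*lambda + det = 0
trace = 2 + -2 = 0
det = 2*-2 - 6*1 = -10
discriminant = 0^2 - 4*(-10) = 40
spectral radius = max |eigenvalue| = 3.1623

3.1623


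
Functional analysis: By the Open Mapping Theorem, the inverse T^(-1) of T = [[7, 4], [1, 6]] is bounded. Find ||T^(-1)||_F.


det(T) = 7*6 - 4*1 = 38
T^(-1) = (1/38) * [[6, -4], [-1, 7]] = [[0.1579, -0.1053], [-0.0263, 0.1842]]
||T^(-1)||_F^2 = 0.1579^2 + (-0.1053)^2 + (-0.0263)^2 + 0.1842^2 = 0.0706
||T^(-1)||_F = sqrt(0.0706) = 0.2658

0.2658


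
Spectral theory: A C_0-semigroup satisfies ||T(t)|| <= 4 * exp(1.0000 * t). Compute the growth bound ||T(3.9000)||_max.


||T(3.9000)|| <= 4 * exp(1.0000 * 3.9000)
= 4 * exp(3.9000)
= 4 * 49.4024
= 197.6098

197.6098


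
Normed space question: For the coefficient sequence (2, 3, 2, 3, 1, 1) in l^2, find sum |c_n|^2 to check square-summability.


sum |c_n|^2 = 2^2 + 3^2 + 2^2 + 3^2 + 1^2 + 1^2
= 4 + 9 + 4 + 9 + 1 + 1
= 28

28


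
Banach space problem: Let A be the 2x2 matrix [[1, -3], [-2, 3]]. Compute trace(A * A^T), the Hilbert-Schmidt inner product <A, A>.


trace(A * A^T) = sum of squares of all entries
= 1^2 + (-3)^2 + (-2)^2 + 3^2
= 1 + 9 + 4 + 9
= 23

23


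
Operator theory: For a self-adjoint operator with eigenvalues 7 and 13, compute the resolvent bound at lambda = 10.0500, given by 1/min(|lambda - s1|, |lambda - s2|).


dist(10.0500, {7, 13}) = min(|10.0500 - 7|, |10.0500 - 13|)
= min(3.0500, 2.9500) = 2.9500
Resolvent bound = 1/2.9500 = 0.3390

0.3390


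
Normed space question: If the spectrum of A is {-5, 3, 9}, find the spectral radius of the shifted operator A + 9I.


Spectrum of A + 9I = {4, 12, 18}
Spectral radius = max |lambda| over the shifted spectrum
= max(4, 12, 18) = 18

18


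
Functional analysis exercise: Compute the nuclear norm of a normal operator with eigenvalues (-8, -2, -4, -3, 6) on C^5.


For a normal operator, singular values equal |eigenvalues|.
Trace norm = sum |lambda_i| = 8 + 2 + 4 + 3 + 6
= 23

23


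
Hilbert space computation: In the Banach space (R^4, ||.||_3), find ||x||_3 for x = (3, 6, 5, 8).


The l^3 norm = (sum |x_i|^3)^(1/3)
Sum of 3th powers = 27 + 216 + 125 + 512 = 880
||x||_3 = (880)^(1/3) = 9.5828

9.5828


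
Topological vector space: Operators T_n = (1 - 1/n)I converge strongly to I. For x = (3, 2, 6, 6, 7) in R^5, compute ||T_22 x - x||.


T_22 x - x = (1 - 1/22)x - x = -x/22
||x|| = sqrt(134) = 11.5758
||T_22 x - x|| = ||x||/22 = 11.5758/22 = 0.5262

0.5262


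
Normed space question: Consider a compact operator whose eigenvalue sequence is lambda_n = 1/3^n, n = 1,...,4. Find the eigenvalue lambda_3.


The eigenvalue formula gives lambda_3 = 1/3^3
= 1/27
= 0.0370

0.0370


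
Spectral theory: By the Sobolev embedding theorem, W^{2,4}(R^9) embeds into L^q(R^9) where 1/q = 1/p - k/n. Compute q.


Using the Sobolev embedding formula: 1/q = 1/p - k/n
1/q = 1/4 - 2/9 = 1/36
q = 1/(1/36) = 36

36.0000


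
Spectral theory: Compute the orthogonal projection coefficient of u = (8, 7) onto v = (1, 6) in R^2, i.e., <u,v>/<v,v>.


Computing <u,v> = 8*1 + 7*6 = 50
Computing <v,v> = 1^2 + 6^2 = 37
Projection coefficient = 50/37 = 1.3514

1.3514


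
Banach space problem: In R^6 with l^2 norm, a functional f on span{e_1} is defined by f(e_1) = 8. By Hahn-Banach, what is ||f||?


The norm of f is given by ||f|| = sup_{||x||=1} |f(x)|.
On span{e_1}, ||e_1|| = 1, so ||f|| = |f(e_1)| / ||e_1||
= |8| / 1 = 8.0000

8.0000


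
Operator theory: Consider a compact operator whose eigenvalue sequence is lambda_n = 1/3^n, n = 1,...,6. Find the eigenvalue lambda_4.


The eigenvalue formula gives lambda_4 = 1/3^4
= 1/81
= 0.0123

0.0123


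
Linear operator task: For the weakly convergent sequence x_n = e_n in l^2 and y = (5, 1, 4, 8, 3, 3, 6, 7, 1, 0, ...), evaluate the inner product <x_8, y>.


x_8 = e_8 is the standard basis vector with 1 in position 8.
<x_8, y> = y_8 = 7
As n -> infinity, <x_n, y> -> 0, confirming weak convergence of (x_n) to 0.

7


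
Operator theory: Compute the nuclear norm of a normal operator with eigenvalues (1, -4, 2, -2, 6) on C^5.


For a normal operator, singular values equal |eigenvalues|.
Trace norm = sum |lambda_i| = 1 + 4 + 2 + 2 + 6
= 15

15


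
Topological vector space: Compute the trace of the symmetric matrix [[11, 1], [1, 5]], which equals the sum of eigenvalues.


For a self-adjoint (symmetric) matrix, the eigenvalues are real.
The sum of eigenvalues equals the trace of the matrix.
trace = 11 + 5 = 16

16


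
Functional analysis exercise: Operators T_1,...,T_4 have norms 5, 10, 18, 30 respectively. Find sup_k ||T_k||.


By the Uniform Boundedness Principle, the supremum of norms is finite.
sup_k ||T_k|| = max(5, 10, 18, 30) = 30

30


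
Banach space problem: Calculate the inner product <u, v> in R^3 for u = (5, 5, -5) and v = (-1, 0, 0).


Computing the standard inner product <u, v> = sum u_i * v_i
= 5*-1 + 5*0 + -5*0
= -5 + 0 + 0
= -5

-5


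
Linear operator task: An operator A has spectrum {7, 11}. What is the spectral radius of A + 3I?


Spectrum of A + 3I = {10, 14}
Spectral radius = max |lambda| over the shifted spectrum
= max(10, 14) = 14

14


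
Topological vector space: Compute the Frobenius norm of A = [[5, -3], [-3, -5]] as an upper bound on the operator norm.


||A||_F^2 = sum a_ij^2
= 5^2 + (-3)^2 + (-3)^2 + (-5)^2
= 25 + 9 + 9 + 25 = 68
||A||_F = sqrt(68) = 8.2462

8.2462


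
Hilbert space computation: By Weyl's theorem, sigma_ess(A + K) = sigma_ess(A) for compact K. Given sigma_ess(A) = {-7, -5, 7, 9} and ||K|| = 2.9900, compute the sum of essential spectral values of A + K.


By Weyl's theorem, the essential spectrum is invariant under compact perturbations.
sigma_ess(A + K) = sigma_ess(A) = {-7, -5, 7, 9}
Sum = -7 + -5 + 7 + 9 = 4

4


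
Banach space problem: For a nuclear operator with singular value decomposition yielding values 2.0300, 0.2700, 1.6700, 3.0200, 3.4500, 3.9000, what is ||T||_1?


The nuclear norm is the sum of all singular values.
||T||_1 = 2.0300 + 0.2700 + 1.6700 + 3.0200 + 3.4500 + 3.9000
= 14.3400

14.3400


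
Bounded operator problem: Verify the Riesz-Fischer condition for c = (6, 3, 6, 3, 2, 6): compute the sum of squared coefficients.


sum |c_n|^2 = 6^2 + 3^2 + 6^2 + 3^2 + 2^2 + 6^2
= 36 + 9 + 36 + 9 + 4 + 36
= 130

130


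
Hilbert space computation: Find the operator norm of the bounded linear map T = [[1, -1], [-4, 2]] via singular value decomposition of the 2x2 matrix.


A^T A = [[17, -9], [-9, 5]]
trace(A^T A) = 22, det(A^T A) = 4
discriminant = 22^2 - 4*4 = 468
Largest eigenvalue of A^T A = (trace + sqrt(disc))/2 = 21.8167
||T|| = sqrt(21.8167) = 4.6708

4.6708


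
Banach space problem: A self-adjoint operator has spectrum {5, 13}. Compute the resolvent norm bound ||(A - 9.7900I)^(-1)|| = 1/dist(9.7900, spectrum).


dist(9.7900, {5, 13}) = min(|9.7900 - 5|, |9.7900 - 13|)
= min(4.7900, 3.2100) = 3.2100
Resolvent bound = 1/3.2100 = 0.3115

0.3115


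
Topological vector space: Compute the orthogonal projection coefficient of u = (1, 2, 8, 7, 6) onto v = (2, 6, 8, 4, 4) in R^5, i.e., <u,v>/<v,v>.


Computing <u,v> = 1*2 + 2*6 + 8*8 + 7*4 + 6*4 = 130
Computing <v,v> = 2^2 + 6^2 + 8^2 + 4^2 + 4^2 = 136
Projection coefficient = 130/136 = 0.9559

0.9559


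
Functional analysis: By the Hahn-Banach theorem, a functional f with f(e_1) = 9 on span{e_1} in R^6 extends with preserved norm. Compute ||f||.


The norm of f is given by ||f|| = sup_{||x||=1} |f(x)|.
On span{e_1}, ||e_1|| = 1, so ||f|| = |f(e_1)| / ||e_1||
= |9| / 1 = 9.0000

9.0000


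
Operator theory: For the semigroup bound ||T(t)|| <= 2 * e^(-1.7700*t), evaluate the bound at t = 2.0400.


||T(2.0400)|| <= 2 * exp(-1.7700 * 2.0400)
= 2 * exp(-3.6108)
= 2 * 0.0270
= 0.0541

0.0541


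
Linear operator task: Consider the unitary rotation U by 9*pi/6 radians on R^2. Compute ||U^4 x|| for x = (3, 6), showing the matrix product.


U is a rotation by theta = 9*pi/6
U^4 = rotation by 4*theta = 36*pi/6 = 0*pi/6 (mod 2*pi)
cos(0*pi/6) = 1.0000, sin(0*pi/6) = 0.0000
U^4 x = (1.0000 * 3 - 0.0000 * 6, 0.0000 * 3 + 1.0000 * 6)
= (3.0000, 6.0000)
||U^4 x|| = sqrt(3.0000^2 + 6.0000^2) = sqrt(45.0000) = 6.7082

6.7082


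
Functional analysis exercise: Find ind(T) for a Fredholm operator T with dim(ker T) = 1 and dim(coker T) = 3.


The Fredholm index is defined as ind(T) = dim(ker T) - dim(coker T)
= 1 - 3
= -2

-2


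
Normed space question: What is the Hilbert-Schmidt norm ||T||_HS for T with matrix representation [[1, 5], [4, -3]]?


The Hilbert-Schmidt norm is sqrt(sum of squares of all entries).
Sum of squares = 1^2 + 5^2 + 4^2 + (-3)^2
= 1 + 25 + 16 + 9 = 51
||T||_HS = sqrt(51) = 7.1414

7.1414


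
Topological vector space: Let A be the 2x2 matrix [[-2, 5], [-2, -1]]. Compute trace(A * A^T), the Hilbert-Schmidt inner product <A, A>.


trace(A * A^T) = sum of squares of all entries
= (-2)^2 + 5^2 + (-2)^2 + (-1)^2
= 4 + 25 + 4 + 1
= 34

34


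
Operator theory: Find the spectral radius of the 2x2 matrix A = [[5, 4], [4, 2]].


For a 2x2 matrix, eigenvalues satisfy lambda^2 - (trace)*lambda + det = 0
trace = 5 + 2 = 7
det = 5*2 - 4*4 = -6
discriminant = 7^2 - 4*(-6) = 73
spectral radius = max |eigenvalue| = 7.7720

7.7720


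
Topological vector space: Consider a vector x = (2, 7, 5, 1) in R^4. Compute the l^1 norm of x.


The l^1 norm equals the sum of absolute values of all components.
||x||_1 = 2 + 7 + 5 + 1
= 15

15.0000


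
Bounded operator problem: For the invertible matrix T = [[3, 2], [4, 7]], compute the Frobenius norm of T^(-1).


det(T) = 3*7 - 2*4 = 13
T^(-1) = (1/13) * [[7, -2], [-4, 3]] = [[0.5385, -0.1538], [-0.3077, 0.2308]]
||T^(-1)||_F^2 = 0.5385^2 + (-0.1538)^2 + (-0.3077)^2 + 0.2308^2 = 0.4615
||T^(-1)||_F = sqrt(0.4615) = 0.6794

0.6794


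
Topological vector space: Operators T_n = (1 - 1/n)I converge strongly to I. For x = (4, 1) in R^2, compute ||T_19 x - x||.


T_19 x - x = (1 - 1/19)x - x = -x/19
||x|| = sqrt(17) = 4.1231
||T_19 x - x|| = ||x||/19 = 4.1231/19 = 0.2170

0.2170


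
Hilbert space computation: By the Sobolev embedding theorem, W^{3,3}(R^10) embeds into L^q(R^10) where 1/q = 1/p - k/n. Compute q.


Using the Sobolev embedding formula: 1/q = 1/p - k/n
1/q = 1/3 - 3/10 = 1/30
q = 1/(1/30) = 30

30.0000


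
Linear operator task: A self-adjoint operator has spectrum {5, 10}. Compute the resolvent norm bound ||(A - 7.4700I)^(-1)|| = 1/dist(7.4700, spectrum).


dist(7.4700, {5, 10}) = min(|7.4700 - 5|, |7.4700 - 10|)
= min(2.4700, 2.5300) = 2.4700
Resolvent bound = 1/2.4700 = 0.4049

0.4049


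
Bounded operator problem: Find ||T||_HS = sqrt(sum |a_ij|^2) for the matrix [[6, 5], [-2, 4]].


The Hilbert-Schmidt norm is sqrt(sum of squares of all entries).
Sum of squares = 6^2 + 5^2 + (-2)^2 + 4^2
= 36 + 25 + 4 + 16 = 81
||T||_HS = sqrt(81) = 9.0000

9.0000


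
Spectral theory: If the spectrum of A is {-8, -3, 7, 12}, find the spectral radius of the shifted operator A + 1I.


Spectrum of A + 1I = {-7, -2, 8, 13}
Spectral radius = max |lambda| over the shifted spectrum
= max(7, 2, 8, 13) = 13

13


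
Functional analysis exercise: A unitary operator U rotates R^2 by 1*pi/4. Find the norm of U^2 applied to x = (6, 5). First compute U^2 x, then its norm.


U is a rotation by theta = 1*pi/4
U^2 = rotation by 2*theta = 2*pi/4
cos(2*pi/4) = 0.0000, sin(2*pi/4) = 1.0000
U^2 x = (0.0000 * 6 - 1.0000 * 5, 1.0000 * 6 + 0.0000 * 5)
= (-5.0000, 6.0000)
||U^2 x|| = sqrt((-5.0000)^2 + 6.0000^2) = sqrt(61.0000) = 7.8102

7.8102


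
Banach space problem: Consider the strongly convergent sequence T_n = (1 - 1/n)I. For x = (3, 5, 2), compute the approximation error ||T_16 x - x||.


T_16 x - x = (1 - 1/16)x - x = -x/16
||x|| = sqrt(38) = 6.1644
||T_16 x - x|| = ||x||/16 = 6.1644/16 = 0.3853

0.3853


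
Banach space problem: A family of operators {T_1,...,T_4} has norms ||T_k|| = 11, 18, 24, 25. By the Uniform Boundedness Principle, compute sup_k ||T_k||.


By the Uniform Boundedness Principle, the supremum of norms is finite.
sup_k ||T_k|| = max(11, 18, 24, 25) = 25

25


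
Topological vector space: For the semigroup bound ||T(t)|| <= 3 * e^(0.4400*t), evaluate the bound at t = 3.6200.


||T(3.6200)|| <= 3 * exp(0.4400 * 3.6200)
= 3 * exp(1.5928)
= 3 * 4.9175
= 14.7525

14.7525


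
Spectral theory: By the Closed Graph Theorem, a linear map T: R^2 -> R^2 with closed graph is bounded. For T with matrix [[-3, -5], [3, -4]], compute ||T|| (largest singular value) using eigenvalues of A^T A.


A^T A = [[18, 3], [3, 41]]
trace(A^T A) = 59, det(A^T A) = 729
discriminant = 59^2 - 4*729 = 565
Largest eigenvalue of A^T A = (trace + sqrt(disc))/2 = 41.3849
||T|| = sqrt(41.3849) = 6.4331

6.4331


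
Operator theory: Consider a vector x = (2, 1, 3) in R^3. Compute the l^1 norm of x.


The l^1 norm equals the sum of absolute values of all components.
||x||_1 = 2 + 1 + 3
= 6

6.0000


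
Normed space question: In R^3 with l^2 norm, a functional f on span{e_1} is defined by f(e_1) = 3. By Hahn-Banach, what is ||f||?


The norm of f is given by ||f|| = sup_{||x||=1} |f(x)|.
On span{e_1}, ||e_1|| = 1, so ||f|| = |f(e_1)| / ||e_1||
= |3| / 1 = 3.0000

3.0000


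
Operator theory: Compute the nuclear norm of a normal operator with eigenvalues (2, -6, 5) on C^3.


For a normal operator, singular values equal |eigenvalues|.
Trace norm = sum |lambda_i| = 2 + 6 + 5
= 13

13


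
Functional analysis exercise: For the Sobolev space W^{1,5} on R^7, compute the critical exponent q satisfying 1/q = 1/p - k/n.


Using the Sobolev embedding formula: 1/q = 1/p - k/n
1/q = 1/5 - 1/7 = 2/35
q = 1/(2/35) = 35/2 = 17.5000

17.5000


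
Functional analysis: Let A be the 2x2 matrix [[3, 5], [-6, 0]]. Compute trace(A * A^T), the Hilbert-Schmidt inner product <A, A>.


trace(A * A^T) = sum of squares of all entries
= 3^2 + 5^2 + (-6)^2 + 0^2
= 9 + 25 + 36 + 0
= 70

70


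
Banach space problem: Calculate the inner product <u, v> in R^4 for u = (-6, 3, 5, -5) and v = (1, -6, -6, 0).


Computing the standard inner product <u, v> = sum u_i * v_i
= -6*1 + 3*-6 + 5*-6 + -5*0
= -6 + -18 + -30 + 0
= -54

-54


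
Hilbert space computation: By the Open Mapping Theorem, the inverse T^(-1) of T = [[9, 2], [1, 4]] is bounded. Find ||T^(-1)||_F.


det(T) = 9*4 - 2*1 = 34
T^(-1) = (1/34) * [[4, -2], [-1, 9]] = [[0.1176, -0.0588], [-0.0294, 0.2647]]
||T^(-1)||_F^2 = 0.1176^2 + (-0.0588)^2 + (-0.0294)^2 + 0.2647^2 = 0.0882
||T^(-1)||_F = sqrt(0.0882) = 0.2970

0.2970


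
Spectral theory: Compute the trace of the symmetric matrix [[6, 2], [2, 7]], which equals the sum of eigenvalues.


For a self-adjoint (symmetric) matrix, the eigenvalues are real.
The sum of eigenvalues equals the trace of the matrix.
trace = 6 + 7 = 13

13


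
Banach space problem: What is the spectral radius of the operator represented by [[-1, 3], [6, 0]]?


For a 2x2 matrix, eigenvalues satisfy lambda^2 - (trace)*lambda + det = 0
trace = -1 + 0 = -1
det = -1*0 - 3*6 = -18
discriminant = (-1)^2 - 4*(-18) = 73
spectral radius = max |eigenvalue| = 4.7720

4.7720


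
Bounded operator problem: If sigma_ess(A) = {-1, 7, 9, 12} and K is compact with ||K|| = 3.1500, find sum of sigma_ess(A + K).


By Weyl's theorem, the essential spectrum is invariant under compact perturbations.
sigma_ess(A + K) = sigma_ess(A) = {-1, 7, 9, 12}
Sum = -1 + 7 + 9 + 12 = 27

27


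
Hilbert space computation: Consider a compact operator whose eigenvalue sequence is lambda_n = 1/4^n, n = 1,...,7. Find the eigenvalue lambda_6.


The eigenvalue formula gives lambda_6 = 1/4^6
= 1/4096
= 2.4414e-04

2.4414e-04


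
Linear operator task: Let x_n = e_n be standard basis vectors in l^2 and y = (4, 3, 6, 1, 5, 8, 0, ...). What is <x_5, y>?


x_5 = e_5 is the standard basis vector with 1 in position 5.
<x_5, y> = y_5 = 5
As n -> infinity, <x_n, y> -> 0, confirming weak convergence of (x_n) to 0.

5


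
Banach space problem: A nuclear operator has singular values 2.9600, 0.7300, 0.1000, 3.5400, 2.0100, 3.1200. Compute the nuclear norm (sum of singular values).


The nuclear norm is the sum of all singular values.
||T||_1 = 2.9600 + 0.7300 + 0.1000 + 3.5400 + 2.0100 + 3.1200
= 12.4600

12.4600


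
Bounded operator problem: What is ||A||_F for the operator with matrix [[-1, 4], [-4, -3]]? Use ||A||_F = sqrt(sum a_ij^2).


||A||_F^2 = sum a_ij^2
= (-1)^2 + 4^2 + (-4)^2 + (-3)^2
= 1 + 16 + 16 + 9 = 42
||A||_F = sqrt(42) = 6.4807

6.4807


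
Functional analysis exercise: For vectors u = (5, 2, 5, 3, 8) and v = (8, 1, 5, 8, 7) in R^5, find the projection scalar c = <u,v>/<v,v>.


Computing <u,v> = 5*8 + 2*1 + 5*5 + 3*8 + 8*7 = 147
Computing <v,v> = 8^2 + 1^2 + 5^2 + 8^2 + 7^2 = 203
Projection coefficient = 147/203 = 0.7241

0.7241


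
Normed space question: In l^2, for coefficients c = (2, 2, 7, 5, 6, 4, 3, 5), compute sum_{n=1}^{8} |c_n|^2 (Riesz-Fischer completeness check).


sum |c_n|^2 = 2^2 + 2^2 + 7^2 + 5^2 + 6^2 + 4^2 + 3^2 + 5^2
= 4 + 4 + 49 + 25 + 36 + 16 + 9 + 25
= 168

168


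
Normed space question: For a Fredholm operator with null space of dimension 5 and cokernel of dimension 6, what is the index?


The Fredholm index is defined as ind(T) = dim(ker T) - dim(coker T)
= 5 - 6
= -1

-1


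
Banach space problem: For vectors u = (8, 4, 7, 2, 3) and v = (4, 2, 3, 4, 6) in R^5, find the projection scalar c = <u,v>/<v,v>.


Computing <u,v> = 8*4 + 4*2 + 7*3 + 2*4 + 3*6 = 87
Computing <v,v> = 4^2 + 2^2 + 3^2 + 4^2 + 6^2 = 81
Projection coefficient = 87/81 = 1.0741

1.0741


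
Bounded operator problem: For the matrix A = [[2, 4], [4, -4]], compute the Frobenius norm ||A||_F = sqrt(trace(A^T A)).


||A||_F^2 = sum a_ij^2
= 2^2 + 4^2 + 4^2 + (-4)^2
= 4 + 16 + 16 + 16 = 52
||A||_F = sqrt(52) = 7.2111

7.2111


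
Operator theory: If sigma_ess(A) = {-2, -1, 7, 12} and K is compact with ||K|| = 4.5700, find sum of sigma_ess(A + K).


By Weyl's theorem, the essential spectrum is invariant under compact perturbations.
sigma_ess(A + K) = sigma_ess(A) = {-2, -1, 7, 12}
Sum = -2 + -1 + 7 + 12 = 16

16


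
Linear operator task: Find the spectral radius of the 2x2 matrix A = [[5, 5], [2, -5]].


For a 2x2 matrix, eigenvalues satisfy lambda^2 - (trace)*lambda + det = 0
trace = 5 + -5 = 0
det = 5*-5 - 5*2 = -35
discriminant = 0^2 - 4*(-35) = 140
spectral radius = max |eigenvalue| = 5.9161

5.9161


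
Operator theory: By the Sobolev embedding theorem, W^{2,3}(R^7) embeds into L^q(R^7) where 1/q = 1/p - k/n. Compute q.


Using the Sobolev embedding formula: 1/q = 1/p - k/n
1/q = 1/3 - 2/7 = 1/21
q = 1/(1/21) = 21

21.0000


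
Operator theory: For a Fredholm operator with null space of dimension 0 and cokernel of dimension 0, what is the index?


The Fredholm index is defined as ind(T) = dim(ker T) - dim(coker T)
= 0 - 0
= 0

0


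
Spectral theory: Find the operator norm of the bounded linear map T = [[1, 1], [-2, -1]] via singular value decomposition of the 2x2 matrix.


A^T A = [[5, 3], [3, 2]]
trace(A^T A) = 7, det(A^T A) = 1
discriminant = 7^2 - 4*1 = 45
Largest eigenvalue of A^T A = (trace + sqrt(disc))/2 = 6.8541
||T|| = sqrt(6.8541) = 2.6180

2.6180


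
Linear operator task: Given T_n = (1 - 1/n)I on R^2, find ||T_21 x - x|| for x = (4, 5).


T_21 x - x = (1 - 1/21)x - x = -x/21
||x|| = sqrt(41) = 6.4031
||T_21 x - x|| = ||x||/21 = 6.4031/21 = 0.3049

0.3049


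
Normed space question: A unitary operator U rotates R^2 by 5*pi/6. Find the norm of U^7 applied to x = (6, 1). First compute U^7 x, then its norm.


U is a rotation by theta = 5*pi/6
U^7 = rotation by 7*theta = 35*pi/6 = 11*pi/6 (mod 2*pi)
cos(11*pi/6) = 0.8660, sin(11*pi/6) = -0.5000
U^7 x = (0.8660 * 6 - -0.5000 * 1, -0.5000 * 6 + 0.8660 * 1)
= (5.6962, -2.1340)
||U^7 x|| = sqrt(5.6962^2 + (-2.1340)^2) = sqrt(37.0000) = 6.0828

6.0828


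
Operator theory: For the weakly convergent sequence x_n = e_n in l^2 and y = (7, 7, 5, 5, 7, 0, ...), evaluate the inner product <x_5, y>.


x_5 = e_5 is the standard basis vector with 1 in position 5.
<x_5, y> = y_5 = 7
As n -> infinity, <x_n, y> -> 0, confirming weak convergence of (x_n) to 0.

7


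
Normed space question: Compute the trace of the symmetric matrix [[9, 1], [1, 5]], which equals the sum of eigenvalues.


For a self-adjoint (symmetric) matrix, the eigenvalues are real.
The sum of eigenvalues equals the trace of the matrix.
trace = 9 + 5 = 14

14


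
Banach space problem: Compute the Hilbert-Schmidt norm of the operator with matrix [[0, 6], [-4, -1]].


The Hilbert-Schmidt norm is sqrt(sum of squares of all entries).
Sum of squares = 0^2 + 6^2 + (-4)^2 + (-1)^2
= 0 + 36 + 16 + 1 = 53
||T||_HS = sqrt(53) = 7.2801

7.2801


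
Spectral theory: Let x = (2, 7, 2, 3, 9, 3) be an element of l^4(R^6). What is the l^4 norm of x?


The l^4 norm = (sum |x_i|^4)^(1/4)
Sum of 4th powers = 16 + 2401 + 16 + 81 + 6561 + 81 = 9156
||x||_4 = (9156)^(1/4) = 9.7820

9.7820


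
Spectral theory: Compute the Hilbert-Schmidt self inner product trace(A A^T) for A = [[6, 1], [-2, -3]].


trace(A * A^T) = sum of squares of all entries
= 6^2 + 1^2 + (-2)^2 + (-3)^2
= 36 + 1 + 4 + 9
= 50

50


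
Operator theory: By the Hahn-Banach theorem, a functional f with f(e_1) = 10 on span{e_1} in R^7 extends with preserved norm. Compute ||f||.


The norm of f is given by ||f|| = sup_{||x||=1} |f(x)|.
On span{e_1}, ||e_1|| = 1, so ||f|| = |f(e_1)| / ||e_1||
= |10| / 1 = 10.0000

10.0000
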